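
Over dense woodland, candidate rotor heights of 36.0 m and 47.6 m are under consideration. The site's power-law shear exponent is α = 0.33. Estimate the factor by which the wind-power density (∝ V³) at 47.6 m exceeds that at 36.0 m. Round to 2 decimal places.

1.32

Speed ratio: V_B/V_A = (z_B/z_A)^α = (47.6/36.0)^0.33 = (1.3222)^0.33 = 1.09656
Power-density ratio: P_B/P_A = (V_B/V_A)³ = (1.09656)³ = 1.31853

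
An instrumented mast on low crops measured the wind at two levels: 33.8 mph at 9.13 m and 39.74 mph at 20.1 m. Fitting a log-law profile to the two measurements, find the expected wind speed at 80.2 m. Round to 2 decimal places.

50.16 mph

Log law: V ∝ ln(z/z₀). From the pair, with r = V₁/V₂ = 0.85053,
ln z₀ = (ln z₁ − r·ln z₂)/(1 − r) = (2.2116 − 0.85053×3.0007)/0.14947 = -2.2789 → z₀ = 0.1024 m
V₃ = V₁ · ln(z₃/z₀)/ln(z₁/z₀) = 33.8 × 6.6634/4.4905 = 50.1560 mph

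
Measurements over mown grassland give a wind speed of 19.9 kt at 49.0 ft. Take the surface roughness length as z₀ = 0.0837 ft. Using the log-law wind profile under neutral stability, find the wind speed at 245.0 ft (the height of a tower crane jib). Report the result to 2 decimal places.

Log law: V(z) ∝ ln(z/z₀), so V₂/V₁ = ln(z₂/z₀) / ln(z₁/z₀).
ln(245.0/0.0837) = 7.9818, ln(49.0/0.0837) = 6.3723
V₂ = 19.9 × 7.9818/6.3723 = 19.9 × 1.2526 = 24.9261 kt

24.93 kt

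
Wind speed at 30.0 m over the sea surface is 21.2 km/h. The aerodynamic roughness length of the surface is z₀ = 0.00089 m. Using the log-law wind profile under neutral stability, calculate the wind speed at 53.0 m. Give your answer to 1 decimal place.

22.4 km/h

Log law: V(z) ∝ ln(z/z₀), so V₂/V₁ = ln(z₂/z₀) / ln(z₁/z₀).
ln(53.0/0.00089) = 10.9946, ln(30.0/0.00089) = 10.4255
V₂ = 21.2 × 10.9946/10.4255 = 21.2 × 1.0546 = 22.3572 km/h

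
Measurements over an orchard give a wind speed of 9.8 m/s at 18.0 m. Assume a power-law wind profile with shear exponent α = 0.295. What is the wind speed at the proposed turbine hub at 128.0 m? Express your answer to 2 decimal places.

Power-law profile: V₂ = V₁ · (z₂/z₁)^α
V₂ = 9.8 × (128.0/18.0)^0.295 = 9.8 × (7.1111)^0.295
    = 9.8 × 1.7837 = 17.4802 m/s

17.48 m/s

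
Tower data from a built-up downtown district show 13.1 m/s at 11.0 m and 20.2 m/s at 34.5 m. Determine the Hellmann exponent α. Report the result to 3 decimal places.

α ≈ 0.379

Power law: V₂/V₁ = (z₂/z₁)^α ⇒ α = ln(V₂/V₁) / ln(z₂/z₁)
α = ln(20.2/13.1) / ln(34.5/11.0) = ln(1.5420) / ln(3.1364)
  = 0.43307 / 1.14306 = 0.37887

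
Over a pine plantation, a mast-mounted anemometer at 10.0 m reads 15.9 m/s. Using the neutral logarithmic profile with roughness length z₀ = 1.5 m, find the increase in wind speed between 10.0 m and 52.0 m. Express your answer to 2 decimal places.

13.82 m/s

Log law: V₂ = V₁ · ln(z₂/z₀)/ln(z₁/z₀) = 15.9 × 3.5458/1.8971 = 29.7176 m/s
ΔV = 29.7176 − 15.9 = 13.8176 m/s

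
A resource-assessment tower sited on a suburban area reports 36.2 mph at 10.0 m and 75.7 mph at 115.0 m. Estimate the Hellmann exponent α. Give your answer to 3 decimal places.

Power law: V₂/V₁ = (z₂/z₁)^α ⇒ α = ln(V₂/V₁) / ln(z₂/z₁)
α = ln(75.7/36.2) / ln(115.0/10.0) = ln(2.0912) / ln(11.5000)
  = 0.73772 / 2.44235 = 0.30205

α ≈ 0.302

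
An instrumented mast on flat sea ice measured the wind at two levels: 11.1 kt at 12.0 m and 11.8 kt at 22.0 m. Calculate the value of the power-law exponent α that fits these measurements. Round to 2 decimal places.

α ≈ 0.10

Power law: V₂/V₁ = (z₂/z₁)^α ⇒ α = ln(V₂/V₁) / ln(z₂/z₁)
α = ln(11.8/11.1) / ln(22.0/12.0) = ln(1.0631) / ln(1.8333)
  = 0.06115 / 0.60614 = 0.10089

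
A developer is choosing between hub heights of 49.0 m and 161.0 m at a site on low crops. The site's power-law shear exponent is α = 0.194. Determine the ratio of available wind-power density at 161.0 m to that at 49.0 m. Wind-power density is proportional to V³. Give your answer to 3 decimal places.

Speed ratio: V_B/V_A = (z_B/z_A)^α = (161.0/49.0)^0.194 = (3.2857)^0.194 = 1.25958
Power-density ratio: P_B/P_A = (V_B/V_A)³ = (1.25958)³ = 1.99838

1.998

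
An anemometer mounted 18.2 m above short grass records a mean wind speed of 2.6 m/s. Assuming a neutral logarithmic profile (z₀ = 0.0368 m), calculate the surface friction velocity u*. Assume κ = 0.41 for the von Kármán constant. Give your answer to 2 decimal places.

Log law: V(z) = (u*/κ) · ln(z/z₀) ⇒ u* = κ · V / ln(z/z₀)
u* = 0.41 × 2.6 / ln(18.2/0.0368) = 0.41 × 2.6 / 6.2037
   = 1.0660 / 6.2037 = 0.1718 m/s

u* ≈ 0.17 m/s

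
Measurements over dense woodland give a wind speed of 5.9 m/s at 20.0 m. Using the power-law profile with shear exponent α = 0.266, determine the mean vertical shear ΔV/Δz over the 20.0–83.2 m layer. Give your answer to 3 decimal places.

0.043 m/s/m

Power law: V₂ = V₁ · (z₂/z₁)^α = 5.9 × (4.1600)^0.266 = 8.6205 m/s
ΔV/Δz = (8.6205 − 5.9)/(83.2 − 20.0) = 2.7205/63.2000 = 0.04305 m/s/m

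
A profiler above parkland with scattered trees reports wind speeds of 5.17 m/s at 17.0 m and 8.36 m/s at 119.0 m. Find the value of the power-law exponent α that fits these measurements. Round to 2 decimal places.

α ≈ 0.25

Power law: V₂/V₁ = (z₂/z₁)^α ⇒ α = ln(V₂/V₁) / ln(z₂/z₁)
α = ln(8.36/5.17) / ln(119.0/17.0) = ln(1.6170) / ln(7.0000)
  = 0.48059 / 1.94591 = 0.24697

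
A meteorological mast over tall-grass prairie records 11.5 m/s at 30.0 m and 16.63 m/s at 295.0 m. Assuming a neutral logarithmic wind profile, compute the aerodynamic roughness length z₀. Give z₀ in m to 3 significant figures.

z₀ ≈ 0.179 m

Log law: V(z) ∝ ln(z/z₀). With r = V₁/V₂ = 11.5/16.63 = 0.69152,
r · ln(z₂/z₀) = ln(z₁/z₀) ⇒ ln z₀ = (ln z₁ − r·ln z₂)/(1 − r)
ln z₀ = (3.40120 − 0.69152×5.68698) / 0.30848 = -1.7229
z₀ = exp(-1.7229) = 0.1786 m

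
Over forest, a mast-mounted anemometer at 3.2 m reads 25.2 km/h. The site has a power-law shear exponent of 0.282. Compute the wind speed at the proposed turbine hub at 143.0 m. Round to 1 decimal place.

73.6 km/h

Power-law profile: V₂ = V₁ · (z₂/z₁)^α
V₂ = 25.2 × (143.0/3.2)^0.282 = 25.2 × (44.6875)^0.282
    = 25.2 × 2.9198 = 73.5789 km/h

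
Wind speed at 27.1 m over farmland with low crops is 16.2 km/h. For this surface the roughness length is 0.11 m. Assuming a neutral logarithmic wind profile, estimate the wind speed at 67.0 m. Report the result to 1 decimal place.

Log law: V(z) ∝ ln(z/z₀), so V₂/V₁ = ln(z₂/z₀) / ln(z₁/z₀).
ln(67.0/0.11) = 6.4120, ln(27.1/0.11) = 5.5068
V₂ = 16.2 × 6.4120/5.5068 = 16.2 × 1.1644 = 18.8628 km/h

18.9 km/h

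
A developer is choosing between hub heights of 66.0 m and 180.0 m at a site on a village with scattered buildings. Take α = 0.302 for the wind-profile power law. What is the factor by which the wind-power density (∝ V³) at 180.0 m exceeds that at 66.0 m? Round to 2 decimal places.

2.48

Speed ratio: V_B/V_A = (z_B/z_A)^α = (180.0/66.0)^0.302 = (2.7273)^0.302 = 1.35391
Power-density ratio: P_B/P_A = (V_B/V_A)³ = (1.35391)³ = 2.48182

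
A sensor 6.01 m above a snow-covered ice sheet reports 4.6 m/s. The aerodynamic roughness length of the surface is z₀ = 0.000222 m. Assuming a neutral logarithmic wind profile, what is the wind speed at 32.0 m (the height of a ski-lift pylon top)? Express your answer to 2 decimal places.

Log law: V(z) ∝ ln(z/z₀), so V₂/V₁ = ln(z₂/z₀) / ln(z₁/z₀).
ln(32.0/0.000222) = 11.8786, ln(6.01/0.000222) = 10.2063
V₂ = 4.6 × 11.8786/10.2063 = 4.6 × 1.1639 = 5.3537 m/s

5.35 m/s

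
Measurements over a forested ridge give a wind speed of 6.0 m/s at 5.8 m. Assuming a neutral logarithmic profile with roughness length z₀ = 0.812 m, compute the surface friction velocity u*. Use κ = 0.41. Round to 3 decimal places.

Log law: V(z) = (u*/κ) · ln(z/z₀) ⇒ u* = κ · V / ln(z/z₀)
u* = 0.41 × 6.0 / ln(5.8/0.812) = 0.41 × 6.0 / 1.9661
   = 2.4600 / 1.9661 = 1.2512 m/s

u* ≈ 1.251 m/s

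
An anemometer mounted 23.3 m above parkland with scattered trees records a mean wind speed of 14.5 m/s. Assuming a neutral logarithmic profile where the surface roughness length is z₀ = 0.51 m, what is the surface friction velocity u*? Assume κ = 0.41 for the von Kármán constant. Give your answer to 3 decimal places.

Log law: V(z) = (u*/κ) · ln(z/z₀) ⇒ u* = κ · V / ln(z/z₀)
u* = 0.41 × 14.5 / ln(23.3/0.51) = 0.41 × 14.5 / 3.8218
   = 5.9450 / 3.8218 = 1.5556 m/s

u* ≈ 1.556 m/s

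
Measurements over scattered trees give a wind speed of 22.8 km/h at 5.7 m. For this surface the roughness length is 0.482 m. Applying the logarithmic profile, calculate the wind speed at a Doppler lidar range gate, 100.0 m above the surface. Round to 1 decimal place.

Log law: V(z) ∝ ln(z/z₀), so V₂/V₁ = ln(z₂/z₀) / ln(z₁/z₀).
ln(100.0/0.482) = 5.3350, ln(5.7/0.482) = 2.4703
V₂ = 22.8 × 5.3350/2.4703 = 22.8 × 2.1597 = 49.2405 km/h

49.2 km/h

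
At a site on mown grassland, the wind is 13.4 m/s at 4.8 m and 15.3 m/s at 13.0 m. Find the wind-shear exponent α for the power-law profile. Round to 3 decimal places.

α ≈ 0.133

Power law: V₂/V₁ = (z₂/z₁)^α ⇒ α = ln(V₂/V₁) / ln(z₂/z₁)
α = ln(15.3/13.4) / ln(13.0/4.8) = ln(1.1418) / ln(2.7083)
  = 0.13260 / 0.99633 = 0.13309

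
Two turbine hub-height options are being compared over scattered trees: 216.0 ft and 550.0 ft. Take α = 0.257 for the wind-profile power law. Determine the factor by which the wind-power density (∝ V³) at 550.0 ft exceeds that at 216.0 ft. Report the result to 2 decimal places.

Speed ratio: V_B/V_A = (z_B/z_A)^α = (550.0/216.0)^0.257 = (2.5463)^0.257 = 1.27151
Power-density ratio: P_B/P_A = (V_B/V_A)³ = (1.27151)³ = 2.05568

2.06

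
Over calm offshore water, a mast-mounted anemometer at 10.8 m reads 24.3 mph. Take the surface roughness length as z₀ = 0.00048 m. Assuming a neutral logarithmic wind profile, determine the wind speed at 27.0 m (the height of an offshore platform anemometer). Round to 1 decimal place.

26.5 mph

Log law: V(z) ∝ ln(z/z₀), so V₂/V₁ = ln(z₂/z₀) / ln(z₁/z₀).
ln(27.0/0.00048) = 10.9376, ln(10.8/0.00048) = 10.0213
V₂ = 24.3 × 10.9376/10.0213 = 24.3 × 1.0914 = 26.5219 mph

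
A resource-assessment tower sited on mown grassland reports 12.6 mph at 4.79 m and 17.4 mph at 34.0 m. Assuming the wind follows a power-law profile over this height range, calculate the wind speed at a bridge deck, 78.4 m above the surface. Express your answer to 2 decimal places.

19.97 mph

First find α: α = ln(V₂/V₁)/ln(z₂/z₁) = ln(17.4/12.6)/ln(34.0/4.79) = 0.32277/1.95983 = 0.1647
Extrapolate from 34.0 m to 78.4 m: V₃ = 17.4 × (78.4/34.0)^0.1647 = 17.4 × 1.1475 = 19.9667 mph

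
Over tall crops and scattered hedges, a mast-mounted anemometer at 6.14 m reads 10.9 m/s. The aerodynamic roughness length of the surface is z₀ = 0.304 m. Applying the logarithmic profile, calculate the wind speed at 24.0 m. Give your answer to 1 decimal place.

15.8 m/s

Log law: V(z) ∝ ln(z/z₀), so V₂/V₁ = ln(z₂/z₀) / ln(z₁/z₀).
ln(24.0/0.304) = 4.3688, ln(6.14/0.304) = 3.0056
V₂ = 10.9 × 4.3688/3.0056 = 10.9 × 1.4536 = 15.8439 m/s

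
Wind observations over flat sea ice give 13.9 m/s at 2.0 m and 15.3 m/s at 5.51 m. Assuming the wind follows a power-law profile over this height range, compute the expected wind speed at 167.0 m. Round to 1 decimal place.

21.1 m/s

First find α: α = ln(V₂/V₁)/ln(z₂/z₁) = ln(15.3/13.9)/ln(5.51/2.0) = 0.09596/1.01342 = 0.0947
Extrapolate from 5.51 m to 167.0 m: V₃ = 15.3 × (167.0/5.51)^0.0947 = 15.3 × 1.3813 = 21.1342 m/s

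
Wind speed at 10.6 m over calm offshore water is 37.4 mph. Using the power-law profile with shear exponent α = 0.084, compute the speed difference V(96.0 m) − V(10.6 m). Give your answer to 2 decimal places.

7.60 mph

Power law: V₂ = V₁ · (z₂/z₁)^α = 37.4 × (9.0566)^0.084 = 45.0046 mph
ΔV = 45.0046 − 37.4 = 7.6046 mph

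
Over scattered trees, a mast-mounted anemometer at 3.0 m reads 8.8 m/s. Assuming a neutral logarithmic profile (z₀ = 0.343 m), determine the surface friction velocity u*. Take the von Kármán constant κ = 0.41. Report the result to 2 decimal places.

u* ≈ 1.66 m/s

Log law: V(z) = (u*/κ) · ln(z/z₀) ⇒ u* = κ · V / ln(z/z₀)
u* = 0.41 × 8.8 / ln(3.0/0.343) = 0.41 × 8.8 / 2.1686
   = 3.6080 / 2.1686 = 1.6637 m/s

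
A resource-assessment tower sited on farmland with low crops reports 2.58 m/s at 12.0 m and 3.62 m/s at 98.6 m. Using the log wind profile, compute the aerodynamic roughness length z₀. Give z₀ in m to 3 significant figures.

Log law: V(z) ∝ ln(z/z₀). With r = V₁/V₂ = 2.58/3.62 = 0.71271,
r · ln(z₂/z₀) = ln(z₁/z₀) ⇒ ln z₀ = (ln z₁ − r·ln z₂)/(1 − r)
ln z₀ = (2.48491 − 0.71271×4.59107) / 0.28729 = -2.7400
z₀ = exp(-2.7400) = 0.06457 m

z₀ ≈ 0.0646 m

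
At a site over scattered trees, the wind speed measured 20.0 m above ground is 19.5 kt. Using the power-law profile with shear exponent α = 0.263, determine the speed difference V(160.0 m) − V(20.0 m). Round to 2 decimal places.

Power law: V₂ = V₁ · (z₂/z₁)^α = 19.5 × (8.0000)^0.263 = 33.6936 kt
ΔV = 33.6936 − 19.5 = 14.1936 kt

14.19 kt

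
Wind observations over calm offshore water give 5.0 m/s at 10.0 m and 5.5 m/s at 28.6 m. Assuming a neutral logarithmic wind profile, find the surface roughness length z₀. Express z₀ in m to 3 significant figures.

z₀ ≈ 0.000273 m

Log law: V(z) ∝ ln(z/z₀). With r = V₁/V₂ = 5.0/5.5 = 0.90909,
r · ln(z₂/z₀) = ln(z₁/z₀) ⇒ ln z₀ = (ln z₁ − r·ln z₂)/(1 − r)
ln z₀ = (2.30259 − 0.90909×3.35341) / 0.09091 = -8.2056
z₀ = exp(-8.2056) = 0.0002731 m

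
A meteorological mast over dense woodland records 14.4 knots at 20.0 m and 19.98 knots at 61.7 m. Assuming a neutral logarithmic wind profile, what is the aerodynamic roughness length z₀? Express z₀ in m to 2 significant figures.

Log law: V(z) ∝ ln(z/z₀). With r = V₁/V₂ = 14.4/19.98 = 0.72072,
r · ln(z₂/z₀) = ln(z₁/z₀) ⇒ ln z₀ = (ln z₁ − r·ln z₂)/(1 − r)
ln z₀ = (2.99573 − 0.72072×4.12228) / 0.27928 = 0.0885
z₀ = exp(0.0885) = 1.093 m

z₀ ≈ 1.1 m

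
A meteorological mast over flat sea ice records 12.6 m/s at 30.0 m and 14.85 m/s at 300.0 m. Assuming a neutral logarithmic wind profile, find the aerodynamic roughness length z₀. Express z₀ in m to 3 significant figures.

Log law: V(z) ∝ ln(z/z₀). With r = V₁/V₂ = 12.6/14.85 = 0.84848,
r · ln(z₂/z₀) = ln(z₁/z₀) ⇒ ln z₀ = (ln z₁ − r·ln z₂)/(1 − r)
ln z₀ = (3.40120 − 0.84848×5.70378) / 0.15152 = -9.4933
z₀ = exp(-9.4933) = 0.00007536 m

z₀ ≈ 0.0000754 m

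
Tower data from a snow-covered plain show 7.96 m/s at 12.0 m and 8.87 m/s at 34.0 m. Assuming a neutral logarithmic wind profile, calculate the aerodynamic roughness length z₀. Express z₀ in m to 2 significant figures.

z₀ ≈ 0.0013 m

Log law: V(z) ∝ ln(z/z₀). With r = V₁/V₂ = 7.96/8.87 = 0.89741,
r · ln(z₂/z₀) = ln(z₁/z₀) ⇒ ln z₀ = (ln z₁ − r·ln z₂)/(1 − r)
ln z₀ = (2.48491 − 0.89741×3.52636) / 0.10259 = -6.6250
z₀ = exp(-6.6250) = 0.001327 m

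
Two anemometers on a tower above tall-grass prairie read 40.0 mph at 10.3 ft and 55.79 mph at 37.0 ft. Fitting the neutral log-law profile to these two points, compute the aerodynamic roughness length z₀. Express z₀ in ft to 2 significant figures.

Log law: V(z) ∝ ln(z/z₀). With r = V₁/V₂ = 40.0/55.79 = 0.71697,
r · ln(z₂/z₀) = ln(z₁/z₀) ⇒ ln z₀ = (ln z₁ − r·ln z₂)/(1 − r)
ln z₀ = (2.33214 − 0.71697×3.61092) / 0.28303 = -0.9073
z₀ = exp(-0.9073) = 0.4036 ft

z₀ ≈ 0.40 ft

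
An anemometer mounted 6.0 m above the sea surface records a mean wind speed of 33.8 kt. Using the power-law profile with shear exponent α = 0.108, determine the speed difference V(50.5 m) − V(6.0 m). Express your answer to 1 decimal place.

8.7 kt

Power law: V₂ = V₁ · (z₂/z₁)^α = 33.8 × (8.4167)^0.108 = 42.5434 kt
ΔV = 42.5434 − 33.8 = 8.7434 kt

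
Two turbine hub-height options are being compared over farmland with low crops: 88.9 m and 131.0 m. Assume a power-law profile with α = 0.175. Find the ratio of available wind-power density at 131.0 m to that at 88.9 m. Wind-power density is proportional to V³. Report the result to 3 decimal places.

1.226

Speed ratio: V_B/V_A = (z_B/z_A)^α = (131.0/88.9)^0.175 = (1.4736)^0.175 = 1.07020
Power-density ratio: P_B/P_A = (V_B/V_A)³ = (1.07020)³ = 1.22573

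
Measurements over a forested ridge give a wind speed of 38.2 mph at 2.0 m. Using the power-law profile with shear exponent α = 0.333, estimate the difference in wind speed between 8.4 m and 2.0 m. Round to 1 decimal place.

Power law: V₂ = V₁ · (z₂/z₁)^α = 38.2 × (4.2000)^0.333 = 61.6035 mph
ΔV = 61.6035 − 38.2 = 23.4035 mph

23.4 mph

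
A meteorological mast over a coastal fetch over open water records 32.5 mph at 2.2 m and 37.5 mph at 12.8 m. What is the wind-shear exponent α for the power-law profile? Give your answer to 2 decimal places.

Power law: V₂/V₁ = (z₂/z₁)^α ⇒ α = ln(V₂/V₁) / ln(z₂/z₁)
α = ln(37.5/32.5) / ln(12.8/2.2) = ln(1.1538) / ln(5.8182)
  = 0.14310 / 1.76099 = 0.08126

α ≈ 0.08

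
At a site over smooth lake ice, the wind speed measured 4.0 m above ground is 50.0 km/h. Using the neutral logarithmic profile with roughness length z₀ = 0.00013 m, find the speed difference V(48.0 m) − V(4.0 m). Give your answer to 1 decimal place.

12.0 km/h

Log law: V₂ = V₁ · ln(z₂/z₀)/ln(z₁/z₀) = 50.0 × 12.8192/10.3343 = 62.0227 km/h
ΔV = 62.0227 − 50.0 = 12.0227 km/h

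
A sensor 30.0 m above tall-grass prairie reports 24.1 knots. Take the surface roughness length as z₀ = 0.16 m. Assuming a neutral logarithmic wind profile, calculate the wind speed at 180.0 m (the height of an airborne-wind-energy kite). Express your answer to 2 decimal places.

32.35 knots

Log law: V(z) ∝ ln(z/z₀), so V₂/V₁ = ln(z₂/z₀) / ln(z₁/z₀).
ln(180.0/0.16) = 7.0255, ln(30.0/0.16) = 5.2338
V₂ = 24.1 × 7.0255/5.2338 = 24.1 × 1.3423 = 32.3505 knots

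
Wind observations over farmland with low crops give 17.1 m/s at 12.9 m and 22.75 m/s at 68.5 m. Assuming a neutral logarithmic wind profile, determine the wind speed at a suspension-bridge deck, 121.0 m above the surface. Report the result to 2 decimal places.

24.68 m/s

Log law: V ∝ ln(z/z₀). From the pair, with r = V₁/V₂ = 0.75165,
ln z₀ = (ln z₁ − r·ln z₂)/(1 − r) = (2.5572 − 0.75165×4.2268)/0.24835 = -2.4959 → z₀ = 0.08242 m
V₃ = V₁ · ln(z₃/z₀)/ln(z₁/z₀) = 17.1 × 7.2917/5.0531 = 24.6754 m/s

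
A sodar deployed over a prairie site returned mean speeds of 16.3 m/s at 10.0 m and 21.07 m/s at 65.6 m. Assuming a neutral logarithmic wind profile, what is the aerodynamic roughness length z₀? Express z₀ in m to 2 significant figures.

z₀ ≈ 0.016 m

Log law: V(z) ∝ ln(z/z₀). With r = V₁/V₂ = 16.3/21.07 = 0.77361,
r · ln(z₂/z₀) = ln(z₁/z₀) ⇒ ln z₀ = (ln z₁ − r·ln z₂)/(1 − r)
ln z₀ = (2.30259 − 0.77361×4.18358) / 0.22639 = -4.1251
z₀ = exp(-4.1251) = 0.01616 m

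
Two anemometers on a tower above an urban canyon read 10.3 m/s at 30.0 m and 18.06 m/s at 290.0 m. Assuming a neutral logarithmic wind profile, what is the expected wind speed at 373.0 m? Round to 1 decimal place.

Log law: V ∝ ln(z/z₀). From the pair, with r = V₁/V₂ = 0.57032,
ln z₀ = (ln z₁ − r·ln z₂)/(1 − r) = (3.4012 − 0.57032×5.6699)/0.42968 = 0.3899 → z₀ = 1.477 m
V₃ = V₁ · ln(z₃/z₀)/ln(z₁/z₀) = 10.3 × 5.5316/3.0113 = 18.9209 m/s

18.9 m/s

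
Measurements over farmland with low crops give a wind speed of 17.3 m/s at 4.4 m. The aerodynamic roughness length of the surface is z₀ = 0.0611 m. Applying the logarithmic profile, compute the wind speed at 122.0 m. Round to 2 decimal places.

30.74 m/s

Log law: V(z) ∝ ln(z/z₀), so V₂/V₁ = ln(z₂/z₀) / ln(z₁/z₀).
ln(122.0/0.0611) = 7.5993, ln(4.4/0.0611) = 4.2768
V₂ = 17.3 × 7.5993/4.2768 = 17.3 × 1.7768 = 30.7393 m/s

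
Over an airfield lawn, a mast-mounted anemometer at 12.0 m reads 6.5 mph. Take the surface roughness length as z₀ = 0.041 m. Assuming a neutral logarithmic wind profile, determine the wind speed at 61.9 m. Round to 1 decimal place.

Log law: V(z) ∝ ln(z/z₀), so V₂/V₁ = ln(z₂/z₀) / ln(z₁/z₀).
ln(61.9/0.041) = 7.3197, ln(12.0/0.041) = 5.6791
V₂ = 6.5 × 7.3197/5.6791 = 6.5 × 1.2889 = 8.3778 mph

8.4 mph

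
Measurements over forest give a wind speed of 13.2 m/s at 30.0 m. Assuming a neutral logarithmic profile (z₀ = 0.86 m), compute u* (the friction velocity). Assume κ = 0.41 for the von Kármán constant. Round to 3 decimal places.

Log law: V(z) = (u*/κ) · ln(z/z₀) ⇒ u* = κ · V / ln(z/z₀)
u* = 0.41 × 13.2 / ln(30.0/0.86) = 0.41 × 13.2 / 3.5520
   = 5.4120 / 3.5520 = 1.5236 m/s

u* ≈ 1.524 m/s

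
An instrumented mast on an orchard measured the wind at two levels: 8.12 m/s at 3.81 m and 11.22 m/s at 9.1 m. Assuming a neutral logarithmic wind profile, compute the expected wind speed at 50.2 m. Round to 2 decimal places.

Log law: V ∝ ln(z/z₀). From the pair, with r = V₁/V₂ = 0.72371,
ln z₀ = (ln z₁ − r·ln z₂)/(1 − r) = (1.3376 − 0.72371×2.2083)/0.27629 = -0.9429 → z₀ = 0.3895 m
V₃ = V₁ · ln(z₃/z₀)/ln(z₁/z₀) = 8.12 × 4.8589/2.2805 = 17.3005 m/s

17.30 m/s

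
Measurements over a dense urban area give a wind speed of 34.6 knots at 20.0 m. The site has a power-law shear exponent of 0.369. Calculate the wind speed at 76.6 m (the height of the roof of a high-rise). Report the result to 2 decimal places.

Power-law profile: V₂ = V₁ · (z₂/z₁)^α
V₂ = 34.6 × (76.6/20.0)^0.369 = 34.6 × (3.8300)^0.369
    = 34.6 × 1.6413 = 56.7906 knots

56.79 knots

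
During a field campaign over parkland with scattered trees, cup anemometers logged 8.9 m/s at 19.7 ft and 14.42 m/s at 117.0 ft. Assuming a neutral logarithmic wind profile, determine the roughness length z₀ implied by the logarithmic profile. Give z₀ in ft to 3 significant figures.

z₀ ≈ 1.11 ft

Log law: V(z) ∝ ln(z/z₀). With r = V₁/V₂ = 8.9/14.42 = 0.61720,
r · ln(z₂/z₀) = ln(z₁/z₀) ⇒ ln z₀ = (ln z₁ − r·ln z₂)/(1 − r)
ln z₀ = (2.98062 − 0.61720×4.76217) / 0.38280 = 0.1082
z₀ = exp(0.1082) = 1.114 ft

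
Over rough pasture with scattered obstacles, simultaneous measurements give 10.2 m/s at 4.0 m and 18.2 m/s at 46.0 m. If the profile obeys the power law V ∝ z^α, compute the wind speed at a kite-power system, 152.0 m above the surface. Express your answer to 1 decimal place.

24.2 m/s

First find α: α = ln(V₂/V₁)/ln(z₂/z₁) = ln(18.2/10.2)/ln(46.0/4.0) = 0.57903/2.44235 = 0.2371
Extrapolate from 46.0 m to 152.0 m: V₃ = 18.2 × (152.0/46.0)^0.2371 = 18.2 × 1.3276 = 24.1622 m/s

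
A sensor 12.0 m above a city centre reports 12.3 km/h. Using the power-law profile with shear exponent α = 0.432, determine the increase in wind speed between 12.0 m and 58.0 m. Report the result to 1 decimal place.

Power law: V₂ = V₁ · (z₂/z₁)^α = 12.3 × (4.8333)^0.432 = 24.2940 km/h
ΔV = 24.2940 − 12.3 = 11.9940 km/h

12.0 km/h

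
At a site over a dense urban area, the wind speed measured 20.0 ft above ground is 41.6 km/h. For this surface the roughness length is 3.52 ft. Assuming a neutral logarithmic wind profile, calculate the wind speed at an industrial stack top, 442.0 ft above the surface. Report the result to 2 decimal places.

Log law: V(z) ∝ ln(z/z₀), so V₂/V₁ = ln(z₂/z₀) / ln(z₁/z₀).
ln(442.0/3.52) = 4.8328, ln(20.0/3.52) = 1.7373
V₂ = 41.6 × 4.8328/1.7373 = 41.6 × 2.7819 = 115.7255 km/h

115.73 km/h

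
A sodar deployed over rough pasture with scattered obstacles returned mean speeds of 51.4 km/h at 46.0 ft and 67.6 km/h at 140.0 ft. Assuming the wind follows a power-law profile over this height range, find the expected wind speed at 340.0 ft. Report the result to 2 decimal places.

84.10 km/h

First find α: α = ln(V₂/V₁)/ln(z₂/z₁) = ln(67.6/51.4)/ln(140.0/46.0) = 0.27397/1.11300 = 0.2462
Extrapolate from 140.0 ft to 340.0 ft: V₃ = 67.6 × (340.0/140.0)^0.2462 = 67.6 × 1.2441 = 84.1012 km/h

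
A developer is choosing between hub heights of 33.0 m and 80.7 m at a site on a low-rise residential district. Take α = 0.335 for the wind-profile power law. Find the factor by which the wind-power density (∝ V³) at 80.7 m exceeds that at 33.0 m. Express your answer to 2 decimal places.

Speed ratio: V_B/V_A = (z_B/z_A)^α = (80.7/33.0)^0.335 = (2.4455)^0.335 = 1.34927
Power-density ratio: P_B/P_A = (V_B/V_A)³ = (1.34927)³ = 2.45641

2.46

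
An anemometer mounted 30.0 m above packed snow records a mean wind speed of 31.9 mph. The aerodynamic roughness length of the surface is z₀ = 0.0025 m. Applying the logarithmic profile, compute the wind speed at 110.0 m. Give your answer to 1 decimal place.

Log law: V(z) ∝ ln(z/z₀), so V₂/V₁ = ln(z₂/z₀) / ln(z₁/z₀).
ln(110.0/0.0025) = 10.6919, ln(30.0/0.0025) = 9.3927
V₂ = 31.9 × 10.6919/9.3927 = 31.9 × 1.1383 = 36.3127 mph

36.3 mph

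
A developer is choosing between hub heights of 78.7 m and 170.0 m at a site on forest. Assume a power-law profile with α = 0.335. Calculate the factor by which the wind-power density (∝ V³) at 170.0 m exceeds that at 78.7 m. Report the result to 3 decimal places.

2.168

Speed ratio: V_B/V_A = (z_B/z_A)^α = (170.0/78.7)^0.335 = (2.1601)^0.335 = 1.29434
Power-density ratio: P_B/P_A = (V_B/V_A)³ = (1.29434)³ = 2.16844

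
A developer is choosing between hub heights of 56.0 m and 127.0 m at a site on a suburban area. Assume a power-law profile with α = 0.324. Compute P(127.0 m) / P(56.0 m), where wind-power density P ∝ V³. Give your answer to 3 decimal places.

2.216

Speed ratio: V_B/V_A = (z_B/z_A)^α = (127.0/56.0)^0.324 = (2.2679)^0.324 = 1.30383
Power-density ratio: P_B/P_A = (V_B/V_A)³ = (1.30383)³ = 2.21645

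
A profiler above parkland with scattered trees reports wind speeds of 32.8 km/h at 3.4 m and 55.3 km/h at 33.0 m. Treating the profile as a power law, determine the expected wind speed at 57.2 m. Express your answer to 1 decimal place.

First find α: α = ln(V₂/V₁)/ln(z₂/z₁) = ln(55.3/32.8)/ln(33.0/3.4) = 0.52234/2.27273 = 0.2298
Extrapolate from 33.0 m to 57.2 m: V₃ = 55.3 × (57.2/33.0)^0.2298 = 55.3 × 1.1348 = 62.7520 km/h

62.8 km/h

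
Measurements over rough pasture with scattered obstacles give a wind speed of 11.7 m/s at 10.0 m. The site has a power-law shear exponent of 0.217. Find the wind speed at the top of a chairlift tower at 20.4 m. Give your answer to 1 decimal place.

Power-law profile: V₂ = V₁ · (z₂/z₁)^α
V₂ = 11.7 × (20.4/10.0)^0.217 = 11.7 × (2.0400)^0.217
    = 11.7 × 1.1673 = 13.6576 m/s

13.7 m/s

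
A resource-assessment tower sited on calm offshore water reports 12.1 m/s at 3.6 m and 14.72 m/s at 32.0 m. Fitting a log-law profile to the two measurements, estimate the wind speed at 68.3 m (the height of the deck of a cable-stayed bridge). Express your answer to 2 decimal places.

15.63 m/s

Log law: V ∝ ln(z/z₀). From the pair, with r = V₁/V₂ = 0.82201,
ln z₀ = (ln z₁ − r·ln z₂)/(1 − r) = (1.2809 − 0.82201×3.4657)/0.17799 = -8.8092 → z₀ = 0.0001494 m
V₃ = V₁ · ln(z₃/z₀)/ln(z₁/z₀) = 12.1 × 13.0331/10.0901 = 15.6292 m/s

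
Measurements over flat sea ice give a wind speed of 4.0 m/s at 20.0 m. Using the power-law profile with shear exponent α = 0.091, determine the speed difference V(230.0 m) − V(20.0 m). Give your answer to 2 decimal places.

1.00 m/s

Power law: V₂ = V₁ · (z₂/z₁)^α = 4.0 × (11.5000)^0.091 = 4.9956 m/s
ΔV = 4.9956 − 4.0 = 0.9956 m/s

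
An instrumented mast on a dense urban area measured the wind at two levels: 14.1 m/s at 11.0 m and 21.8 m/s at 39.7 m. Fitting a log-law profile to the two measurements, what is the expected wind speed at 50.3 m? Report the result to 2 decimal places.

Log law: V ∝ ln(z/z₀). From the pair, with r = V₁/V₂ = 0.64679,
ln z₀ = (ln z₁ − r·ln z₂)/(1 − r) = (2.3979 − 0.64679×3.6814)/0.35321 = 0.0477 → z₀ = 1.049 m
V₃ = V₁ · ln(z₃/z₀)/ln(z₁/z₀) = 14.1 × 3.8703/2.3502 = 23.2198 m/s

23.22 m/s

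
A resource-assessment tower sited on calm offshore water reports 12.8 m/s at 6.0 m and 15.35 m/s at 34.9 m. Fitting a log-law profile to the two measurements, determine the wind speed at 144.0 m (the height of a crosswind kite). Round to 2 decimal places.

17.40 m/s

Log law: V ∝ ln(z/z₀). From the pair, with r = V₁/V₂ = 0.83388,
ln z₀ = (ln z₁ − r·ln z₂)/(1 − r) = (1.7918 − 0.83388×3.5525)/0.16612 = -7.0464 → z₀ = 0.0008705 m
V₃ = V₁ · ln(z₃/z₀)/ln(z₁/z₀) = 12.8 × 12.0162/8.8382 = 17.4027 m/s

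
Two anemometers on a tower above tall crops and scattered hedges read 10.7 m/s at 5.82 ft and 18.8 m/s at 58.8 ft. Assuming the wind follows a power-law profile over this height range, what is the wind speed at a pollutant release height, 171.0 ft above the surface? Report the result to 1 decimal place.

24.4 m/s

First find α: α = ln(V₂/V₁)/ln(z₂/z₁) = ln(18.8/10.7)/ln(58.8/5.82) = 0.56361/2.31284 = 0.2437
Extrapolate from 58.8 ft to 171.0 ft: V₃ = 18.8 × (171.0/58.8)^0.2437 = 18.8 × 1.2971 = 24.3858 m/s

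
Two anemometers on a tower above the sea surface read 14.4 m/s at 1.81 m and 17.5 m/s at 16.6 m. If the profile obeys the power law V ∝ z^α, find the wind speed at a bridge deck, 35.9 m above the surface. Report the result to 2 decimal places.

18.73 m/s

First find α: α = ln(V₂/V₁)/ln(z₂/z₁) = ln(17.5/14.4)/ln(16.6/1.81) = 0.19497/2.21608 = 0.0880
Extrapolate from 16.6 m to 35.9 m: V₃ = 17.5 × (35.9/16.6)^0.0880 = 17.5 × 1.0702 = 18.7288 m/s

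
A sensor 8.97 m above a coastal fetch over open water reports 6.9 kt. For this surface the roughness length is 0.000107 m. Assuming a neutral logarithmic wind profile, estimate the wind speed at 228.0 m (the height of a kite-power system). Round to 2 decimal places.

Log law: V(z) ∝ ln(z/z₀), so V₂/V₁ = ln(z₂/z₀) / ln(z₁/z₀).
ln(228.0/0.000107) = 14.5720, ln(8.97/0.000107) = 11.3366
V₂ = 6.9 × 14.5720/11.3366 = 6.9 × 1.2854 = 8.8693 kt

8.87 kt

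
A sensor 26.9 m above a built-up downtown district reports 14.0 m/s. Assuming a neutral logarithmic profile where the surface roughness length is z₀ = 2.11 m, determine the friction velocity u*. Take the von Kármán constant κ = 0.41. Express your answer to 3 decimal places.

Log law: V(z) = (u*/κ) · ln(z/z₀) ⇒ u* = κ · V / ln(z/z₀)
u* = 0.41 × 14.0 / ln(26.9/2.11) = 0.41 × 14.0 / 2.5454
   = 5.7400 / 2.5454 = 2.2550 m/s

u* ≈ 2.255 m/s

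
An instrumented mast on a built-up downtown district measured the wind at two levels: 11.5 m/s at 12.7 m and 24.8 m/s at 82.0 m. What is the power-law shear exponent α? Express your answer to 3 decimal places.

Power law: V₂/V₁ = (z₂/z₁)^α ⇒ α = ln(V₂/V₁) / ln(z₂/z₁)
α = ln(24.8/11.5) / ln(82.0/12.7) = ln(2.1565) / ln(6.4567)
  = 0.76850 / 1.86512 = 0.41204

α ≈ 0.412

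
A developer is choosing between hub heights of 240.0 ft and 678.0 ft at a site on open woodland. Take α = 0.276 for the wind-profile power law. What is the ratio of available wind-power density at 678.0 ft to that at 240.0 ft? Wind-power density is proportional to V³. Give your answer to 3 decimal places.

2.363

Speed ratio: V_B/V_A = (z_B/z_A)^α = (678.0/240.0)^0.276 = (2.8250)^0.276 = 1.33193
Power-density ratio: P_B/P_A = (V_B/V_A)³ = (1.33193)³ = 2.36289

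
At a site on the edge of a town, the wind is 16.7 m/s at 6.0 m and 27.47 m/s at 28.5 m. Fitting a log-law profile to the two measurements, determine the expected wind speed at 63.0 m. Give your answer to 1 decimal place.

33.0 m/s

Log law: V ∝ ln(z/z₀). From the pair, with r = V₁/V₂ = 0.60794,
ln z₀ = (ln z₁ − r·ln z₂)/(1 − r) = (1.7918 − 0.60794×3.3499)/0.39206 = -0.6243 → z₀ = 0.5356 m
V₃ = V₁ · ln(z₃/z₀)/ln(z₁/z₀) = 16.7 × 4.7674/2.4161 = 32.9529 m/s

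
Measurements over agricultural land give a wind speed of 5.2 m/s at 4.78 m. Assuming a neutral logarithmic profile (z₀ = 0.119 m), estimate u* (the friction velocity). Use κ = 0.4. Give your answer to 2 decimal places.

Log law: V(z) = (u*/κ) · ln(z/z₀) ⇒ u* = κ · V / ln(z/z₀)
u* = 0.4 × 5.2 / ln(4.78/0.119) = 0.4 × 5.2 / 3.6931
   = 2.0800 / 3.6931 = 0.5632 m/s

u* ≈ 0.56 m/s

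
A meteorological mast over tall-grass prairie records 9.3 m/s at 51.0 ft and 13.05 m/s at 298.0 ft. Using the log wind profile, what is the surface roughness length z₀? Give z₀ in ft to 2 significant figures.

z₀ ≈ 0.64 ft

Log law: V(z) ∝ ln(z/z₀). With r = V₁/V₂ = 9.3/13.05 = 0.71264,
r · ln(z₂/z₀) = ln(z₁/z₀) ⇒ ln z₀ = (ln z₁ − r·ln z₂)/(1 − r)
ln z₀ = (3.93183 − 0.71264×5.69709) / 0.28736 = -0.4460
z₀ = exp(-0.4460) = 0.6402 ft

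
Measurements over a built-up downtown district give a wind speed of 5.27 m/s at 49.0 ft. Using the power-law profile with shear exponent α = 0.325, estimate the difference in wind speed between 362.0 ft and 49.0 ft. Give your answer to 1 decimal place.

4.8 m/s

Power law: V₂ = V₁ · (z₂/z₁)^α = 5.27 × (7.3878)^0.325 = 10.0943 m/s
ΔV = 10.0943 − 5.27 = 4.8243 m/s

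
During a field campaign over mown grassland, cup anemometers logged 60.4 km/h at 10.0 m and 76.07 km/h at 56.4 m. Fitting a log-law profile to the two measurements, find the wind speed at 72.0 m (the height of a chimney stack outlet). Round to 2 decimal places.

78.28 km/h

Log law: V ∝ ln(z/z₀). From the pair, with r = V₁/V₂ = 0.79401,
ln z₀ = (ln z₁ − r·ln z₂)/(1 − r) = (2.3026 − 0.79401×4.0325)/0.20599 = -4.3653 → z₀ = 0.01271 m
V₃ = V₁ · ln(z₃/z₀)/ln(z₁/z₀) = 60.4 × 8.6419/6.6678 = 78.2820 km/h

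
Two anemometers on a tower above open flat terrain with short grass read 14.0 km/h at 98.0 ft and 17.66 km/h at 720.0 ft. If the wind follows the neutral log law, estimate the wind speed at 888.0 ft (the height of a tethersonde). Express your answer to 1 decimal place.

Log law: V ∝ ln(z/z₀). From the pair, with r = V₁/V₂ = 0.79275,
ln z₀ = (ln z₁ − r·ln z₂)/(1 − r) = (4.5850 − 0.79275×6.5793)/0.20725 = -3.0434 → z₀ = 0.04767 ft
V₃ = V₁ · ln(z₃/z₀)/ln(z₁/z₀) = 14.0 × 9.8324/7.6284 = 18.0449 km/h

18.0 km/h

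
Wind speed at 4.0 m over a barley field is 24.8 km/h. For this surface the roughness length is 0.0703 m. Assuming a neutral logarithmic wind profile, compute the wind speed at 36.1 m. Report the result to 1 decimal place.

Log law: V(z) ∝ ln(z/z₀), so V₂/V₁ = ln(z₂/z₀) / ln(z₁/z₀).
ln(36.1/0.0703) = 6.2413, ln(4.0/0.0703) = 4.0413
V₂ = 24.8 × 6.2413/4.0413 = 24.8 × 1.5444 = 38.3007 km/h

38.3 km/h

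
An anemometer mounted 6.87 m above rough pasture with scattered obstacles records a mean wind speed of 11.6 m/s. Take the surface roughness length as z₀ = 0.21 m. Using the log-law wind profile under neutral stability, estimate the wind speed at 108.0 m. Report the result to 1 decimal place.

20.8 m/s

Log law: V(z) ∝ ln(z/z₀), so V₂/V₁ = ln(z₂/z₀) / ln(z₁/z₀).
ln(108.0/0.21) = 6.2428, ln(6.87/0.21) = 3.4878
V₂ = 11.6 × 6.2428/3.4878 = 11.6 × 1.7899 = 20.7627 m/s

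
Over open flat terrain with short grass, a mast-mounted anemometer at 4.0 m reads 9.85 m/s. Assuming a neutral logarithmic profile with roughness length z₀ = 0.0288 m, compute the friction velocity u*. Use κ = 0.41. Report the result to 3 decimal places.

u* ≈ 0.819 m/s

Log law: V(z) = (u*/κ) · ln(z/z₀) ⇒ u* = κ · V / ln(z/z₀)
u* = 0.41 × 9.85 / ln(4.0/0.0288) = 0.41 × 9.85 / 4.9337
   = 4.0385 / 4.9337 = 0.8186 m/s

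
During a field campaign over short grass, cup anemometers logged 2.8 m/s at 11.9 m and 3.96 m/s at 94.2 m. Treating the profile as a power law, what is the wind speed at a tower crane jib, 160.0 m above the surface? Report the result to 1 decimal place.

4.3 m/s

First find α: α = ln(V₂/V₁)/ln(z₂/z₁) = ln(3.96/2.8)/ln(94.2/11.9) = 0.34662/2.06888 = 0.1675
Extrapolate from 94.2 m to 160.0 m: V₃ = 3.96 × (160.0/94.2)^0.1675 = 3.96 × 1.0928 = 4.3275 m/s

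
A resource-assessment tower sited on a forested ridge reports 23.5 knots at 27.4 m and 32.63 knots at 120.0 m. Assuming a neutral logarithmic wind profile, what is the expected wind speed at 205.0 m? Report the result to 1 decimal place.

35.9 knots

Log law: V ∝ ln(z/z₀). From the pair, with r = V₁/V₂ = 0.72020,
ln z₀ = (ln z₁ − r·ln z₂)/(1 − r) = (3.3105 − 0.72020×4.7875)/0.27980 = -0.4910 → z₀ = 0.6120 m
V₃ = V₁ · ln(z₃/z₀)/ln(z₁/z₀) = 23.5 × 5.8140/3.8016 = 35.9404 knots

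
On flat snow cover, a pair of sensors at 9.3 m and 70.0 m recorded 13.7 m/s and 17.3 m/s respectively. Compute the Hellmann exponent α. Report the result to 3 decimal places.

Power law: V₂/V₁ = (z₂/z₁)^α ⇒ α = ln(V₂/V₁) / ln(z₂/z₁)
α = ln(17.3/13.7) / ln(70.0/9.3) = ln(1.2628) / ln(7.5269)
  = 0.23331 / 2.01848 = 0.11559

α ≈ 0.116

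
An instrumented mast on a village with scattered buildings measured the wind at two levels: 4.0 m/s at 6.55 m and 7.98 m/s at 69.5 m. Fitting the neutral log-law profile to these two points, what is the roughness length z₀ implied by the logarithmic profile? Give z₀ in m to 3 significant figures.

Log law: V(z) ∝ ln(z/z₀). With r = V₁/V₂ = 4.0/7.98 = 0.50125,
r · ln(z₂/z₀) = ln(z₁/z₀) ⇒ ln z₀ = (ln z₁ − r·ln z₂)/(1 − r)
ln z₀ = (1.87947 − 0.50125×4.24133) / 0.49875 = -0.4943
z₀ = exp(-0.4943) = 0.6100 m

z₀ ≈ 0.610 m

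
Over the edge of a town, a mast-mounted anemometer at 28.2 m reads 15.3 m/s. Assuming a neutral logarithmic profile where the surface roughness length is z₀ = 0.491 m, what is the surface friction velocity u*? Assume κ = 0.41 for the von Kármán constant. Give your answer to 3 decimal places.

Log law: V(z) = (u*/κ) · ln(z/z₀) ⇒ u* = κ · V / ln(z/z₀)
u* = 0.41 × 15.3 / ln(28.2/0.491) = 0.41 × 15.3 / 4.0506
   = 6.2730 / 4.0506 = 1.5486 m/s

u* ≈ 1.549 m/s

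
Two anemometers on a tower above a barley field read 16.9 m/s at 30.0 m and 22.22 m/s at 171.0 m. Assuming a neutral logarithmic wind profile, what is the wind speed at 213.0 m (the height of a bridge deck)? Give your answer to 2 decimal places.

22.89 m/s

Log law: V ∝ ln(z/z₀). From the pair, with r = V₁/V₂ = 0.76058,
ln z₀ = (ln z₁ − r·ln z₂)/(1 − r) = (3.4012 − 0.76058×5.1417)/0.23942 = -2.1277 → z₀ = 0.1191 m
V₃ = V₁ · ln(z₃/z₀)/ln(z₁/z₀) = 16.9 × 7.4890/5.5289 = 22.8913 m/s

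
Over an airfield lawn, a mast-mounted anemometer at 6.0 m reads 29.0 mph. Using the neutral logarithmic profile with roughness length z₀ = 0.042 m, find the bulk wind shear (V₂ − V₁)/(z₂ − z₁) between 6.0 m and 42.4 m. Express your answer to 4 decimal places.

Log law: V₂ = V₁ · ln(z₂/z₀)/ln(z₁/z₀) = 29.0 × 6.9172/4.9618 = 40.4285 mph
ΔV/Δz = (40.4285 − 29.0)/(42.4 − 6.0) = 11.4285/36.4000 = 0.31397 mph/m

0.3140 mph/m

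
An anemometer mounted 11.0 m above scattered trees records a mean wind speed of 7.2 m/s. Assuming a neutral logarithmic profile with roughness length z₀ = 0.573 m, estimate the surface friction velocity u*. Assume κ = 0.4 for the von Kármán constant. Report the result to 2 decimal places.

Log law: V(z) = (u*/κ) · ln(z/z₀) ⇒ u* = κ · V / ln(z/z₀)
u* = 0.4 × 7.2 / ln(11.0/0.573) = 0.4 × 7.2 / 2.9548
   = 2.8800 / 2.9548 = 0.9747 m/s

u* ≈ 0.97 m/s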